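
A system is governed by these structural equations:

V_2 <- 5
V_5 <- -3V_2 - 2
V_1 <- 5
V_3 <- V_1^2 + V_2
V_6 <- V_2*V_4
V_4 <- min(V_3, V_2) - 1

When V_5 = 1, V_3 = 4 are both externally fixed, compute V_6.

15

The joint intervention fixes V_5 = 1, V_3 = 4, removing each variable's own equation.
V_4 = min(V_3, V_2) - 1  [with V_3=4, V_2=5]  = 3
V_6 = V_2*V_4  [with V_2=5, V_4=3]  = 15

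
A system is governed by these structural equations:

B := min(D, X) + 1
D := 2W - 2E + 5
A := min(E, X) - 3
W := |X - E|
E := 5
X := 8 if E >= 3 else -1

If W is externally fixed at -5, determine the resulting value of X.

8

Under do(W=-5), the mechanism W := |X - E| is discarded; W is fixed at -5.
Since X is not a descendant of the intervened variable, it is unaffected.
X = 8 if E >= 3 else -1  [with E=5]  = 8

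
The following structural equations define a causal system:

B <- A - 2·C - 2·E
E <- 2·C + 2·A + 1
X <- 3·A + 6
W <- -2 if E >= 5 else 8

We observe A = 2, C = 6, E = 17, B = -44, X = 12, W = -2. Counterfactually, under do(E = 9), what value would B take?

-28

The intervention breaks the incoming arrows to E: E <- 2·C + 2·A + 1 no longer applies, and E = 9.
B = A - 2·C - 2·E  [with A=2, C=6, E=9]  = -28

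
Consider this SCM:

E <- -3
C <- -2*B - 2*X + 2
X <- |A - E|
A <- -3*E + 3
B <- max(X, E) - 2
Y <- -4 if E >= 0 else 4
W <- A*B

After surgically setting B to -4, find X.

15

Under do(B=-4), the mechanism B <- max(X, E) - 2 is discarded; B is fixed at -4.
Since X is not a descendant of the intervened variable, it is unaffected.
A = -3*E + 3  [with E=-3]  = 12
X = |A - E|  [with A=12, E=-3]  = 15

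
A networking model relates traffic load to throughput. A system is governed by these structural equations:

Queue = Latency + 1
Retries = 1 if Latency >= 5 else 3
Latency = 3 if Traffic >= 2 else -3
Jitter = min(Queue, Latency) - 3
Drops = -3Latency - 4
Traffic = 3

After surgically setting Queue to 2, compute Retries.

do(Queue=2) replaces the equation Queue = Latency + 1 with the constant Queue = 2.
Retries is not downstream of the intervention, so its value is determined by the original equations.
Latency = 3 if Traffic >= 2 else -3  [with Traffic=3]  = 3
Retries = 1 if Latency >= 5 else 3  [with Latency=3]  = 3

3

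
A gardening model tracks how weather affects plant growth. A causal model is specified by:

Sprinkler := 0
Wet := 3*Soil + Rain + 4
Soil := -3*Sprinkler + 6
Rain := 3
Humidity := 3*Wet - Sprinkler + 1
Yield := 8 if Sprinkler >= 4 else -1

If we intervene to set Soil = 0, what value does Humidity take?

22

do(Soil=0) replaces the equation Soil := -3*Sprinkler + 6 with the constant Soil = 0.
Wet = 3*Soil + Rain + 4  [with Soil=0, Rain=3]  = 7
Humidity = 3*Wet - Sprinkler + 1  [with Wet=7, Sprinkler=0]  = 22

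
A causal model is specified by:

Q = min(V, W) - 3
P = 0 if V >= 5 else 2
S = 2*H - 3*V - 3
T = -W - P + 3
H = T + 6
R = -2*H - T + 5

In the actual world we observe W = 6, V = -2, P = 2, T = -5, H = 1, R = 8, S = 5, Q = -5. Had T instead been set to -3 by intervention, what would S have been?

9

The intervention breaks the incoming arrows to T: T = -W - P + 3 no longer applies, and T = -3.
H = T + 6  [with T=-3]  = 3
S = 2*H - 3*V - 3  [with H=3, V=-2]  = 9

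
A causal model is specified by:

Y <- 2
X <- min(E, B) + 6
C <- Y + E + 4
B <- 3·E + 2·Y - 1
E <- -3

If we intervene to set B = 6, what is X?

do(B=6) replaces the equation B <- 3·E + 2·Y - 1 with the constant B = 6.
X = min(E, B) + 6  [with E=-3, B=6]  = 3

3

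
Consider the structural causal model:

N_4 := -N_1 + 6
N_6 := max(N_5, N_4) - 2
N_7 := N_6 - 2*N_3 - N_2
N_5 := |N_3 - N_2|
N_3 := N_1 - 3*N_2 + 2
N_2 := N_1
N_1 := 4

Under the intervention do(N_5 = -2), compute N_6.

0

The intervention breaks the incoming arrows to N_5: N_5 := |N_3 - N_2| no longer applies, and N_5 = -2.
N_4 = -N_1 + 6  [with N_1=4]  = 2
N_6 = max(N_5, N_4) - 2  [with N_5=-2, N_4=2]  = 0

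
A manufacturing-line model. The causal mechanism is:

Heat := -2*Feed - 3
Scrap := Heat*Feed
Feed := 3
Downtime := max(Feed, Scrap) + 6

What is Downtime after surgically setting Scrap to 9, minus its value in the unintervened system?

6

The intervention breaks the incoming arrows to Scrap: Scrap := Heat*Feed no longer applies, and Scrap = 9.
Downtime = max(Feed, Scrap) + 6  [with Feed=3, Scrap=9]  = 15
Without intervention: Heat = -2*Feed - 3  [with Feed=3]  = -9; Scrap = Heat*Feed  [with Heat=-9, Feed=3]  = -27; Downtime = max(Feed, Scrap) + 6  [with Feed=3, Scrap=-27]  = 9.
Change = 15 − 9 = 6.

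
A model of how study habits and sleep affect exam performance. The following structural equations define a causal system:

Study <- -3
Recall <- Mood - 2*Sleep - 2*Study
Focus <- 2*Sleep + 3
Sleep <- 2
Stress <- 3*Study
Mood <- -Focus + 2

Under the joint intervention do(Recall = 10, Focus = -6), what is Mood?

8

Setting Recall = 10, Focus = -6 by intervention discards those variables' equations.
Mood = -Focus + 2  [with Focus=-6]  = 8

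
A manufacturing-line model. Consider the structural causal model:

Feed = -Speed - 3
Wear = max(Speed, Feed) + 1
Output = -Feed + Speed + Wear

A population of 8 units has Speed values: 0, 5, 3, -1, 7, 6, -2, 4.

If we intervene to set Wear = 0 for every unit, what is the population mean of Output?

8.5

Every unit gets Wear=0 under the intervention. Output values become 3, 13, 9, 1, 17, 15, -1, 11; E[Output|do(Wear=0)] = 8.5.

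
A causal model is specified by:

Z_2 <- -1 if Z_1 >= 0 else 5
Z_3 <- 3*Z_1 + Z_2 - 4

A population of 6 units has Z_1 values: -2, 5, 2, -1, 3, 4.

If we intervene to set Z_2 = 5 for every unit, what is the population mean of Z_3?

do(Z_2=5) breaks Z_2's dependence on Z_1. With Z_2=5 fixed, Z_3 across the units is -5, 16, 7, -2, 10, 13, mean 6.5.

6.5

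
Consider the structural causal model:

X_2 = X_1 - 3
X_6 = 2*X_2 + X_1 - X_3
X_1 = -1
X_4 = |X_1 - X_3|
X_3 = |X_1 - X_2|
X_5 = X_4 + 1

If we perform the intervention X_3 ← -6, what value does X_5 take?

do(X_3=-6) replaces the equation X_3 = |X_1 - X_2| with the constant X_3 = -6.
X_4 = |X_1 - X_3|  [with X_1=-1, X_3=-6]  = 5
X_5 = X_4 + 1  [with X_4=5]  = 6

6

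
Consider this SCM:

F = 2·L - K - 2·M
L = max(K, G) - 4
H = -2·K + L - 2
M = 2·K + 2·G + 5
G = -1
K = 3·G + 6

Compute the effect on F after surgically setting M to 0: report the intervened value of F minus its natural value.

The intervention breaks the incoming arrows to M: M = 2·K + 2·G + 5 no longer applies, and M = 0.
K = 3·G + 6  [with G=-1]  = 3
L = max(K, G) - 4  [with K=3, G=-1]  = -1
F = 2·L - K - 2·M  [with L=-1, K=3, M=0]  = -5
Without intervention: K = 3·G + 6  [with G=-1]  = 3; L = max(K, G) - 4  [with K=3, G=-1]  = -1; M = 2·K + 2·G + 5  [with K=3, G=-1]  = 9; F = 2·L - K - 2·M  [with L=-1, K=3, M=9]  = -23.
Change = -5 − (-23) = 18.

18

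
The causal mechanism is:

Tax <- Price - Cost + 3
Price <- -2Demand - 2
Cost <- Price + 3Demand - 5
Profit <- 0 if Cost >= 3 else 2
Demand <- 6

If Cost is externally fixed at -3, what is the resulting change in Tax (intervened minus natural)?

The intervention breaks the incoming arrows to Cost: Cost <- Price + 3Demand - 5 no longer applies, and Cost = -3.
Price = -2Demand - 2  [with Demand=6]  = -14
Tax = Price - Cost + 3  [with Price=-14, Cost=-3]  = -8
Without intervention: Price = -2Demand - 2  [with Demand=6]  = -14; Cost = Price + 3Demand - 5  [with Price=-14, Demand=6]  = -1; Tax = Price - Cost + 3  [with Price=-14, Cost=-1]  = -10.
Change = -8 − (-10) = 2.

2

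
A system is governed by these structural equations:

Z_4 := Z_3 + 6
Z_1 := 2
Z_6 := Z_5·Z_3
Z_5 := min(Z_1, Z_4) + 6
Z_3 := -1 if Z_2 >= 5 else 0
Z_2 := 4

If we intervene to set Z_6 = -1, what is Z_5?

do(Z_6=-1) replaces the equation Z_6 := Z_5·Z_3 with the constant Z_6 = -1.
Since Z_5 is not a descendant of the intervened variable, it is unaffected.
Z_3 = -1 if Z_2 >= 5 else 0  [with Z_2=4]  = 0
Z_4 = Z_3 + 6  [with Z_3=0]  = 6
Z_5 = min(Z_1, Z_4) + 6  [with Z_1=2, Z_4=6]  = 8

8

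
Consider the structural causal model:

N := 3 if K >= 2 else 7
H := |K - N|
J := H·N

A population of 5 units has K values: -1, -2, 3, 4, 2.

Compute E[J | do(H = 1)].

4.6

Every unit gets H=1 under the intervention. J values become 7, 7, 3, 3, 3; E[J|do(H=1)] = 4.6.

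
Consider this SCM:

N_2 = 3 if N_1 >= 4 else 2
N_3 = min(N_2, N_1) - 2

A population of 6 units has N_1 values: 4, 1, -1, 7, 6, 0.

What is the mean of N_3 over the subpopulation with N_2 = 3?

1

E[N_3|N_2=3] averages over only the 3 units with N_2=3 (N_1 = 4, 7, 6): N_3 = 1, 1, 1, mean 1.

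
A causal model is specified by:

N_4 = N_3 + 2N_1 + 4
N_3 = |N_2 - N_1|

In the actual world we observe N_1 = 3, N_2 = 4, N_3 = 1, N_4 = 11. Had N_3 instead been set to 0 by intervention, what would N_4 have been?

10

The intervention breaks the incoming arrows to N_3: N_3 = |N_2 - N_1| no longer applies, and N_3 = 0.
N_4 = N_3 + 2N_1 + 4  [with N_3=0, N_1=3]  = 10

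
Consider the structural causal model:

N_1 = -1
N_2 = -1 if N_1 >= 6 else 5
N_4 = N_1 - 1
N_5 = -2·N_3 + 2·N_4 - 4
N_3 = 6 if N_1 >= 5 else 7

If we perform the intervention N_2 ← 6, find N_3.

The intervention breaks the incoming arrows to N_2: N_2 = -1 if N_1 >= 6 else 5 no longer applies, and N_2 = 6.
Since N_3 is not a descendant of the intervened variable, it is unaffected.
N_3 = 6 if N_1 >= 5 else 7  [with N_1=-1]  = 7

7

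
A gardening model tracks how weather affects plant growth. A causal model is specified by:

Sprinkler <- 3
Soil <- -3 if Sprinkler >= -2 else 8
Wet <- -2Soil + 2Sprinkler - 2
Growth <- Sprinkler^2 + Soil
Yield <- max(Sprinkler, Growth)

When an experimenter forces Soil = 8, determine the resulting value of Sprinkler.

3

Under do(Soil=8), the mechanism Soil <- -3 if Sprinkler >= -2 else 8 is discarded; Soil is fixed at 8.
Sprinkler is not downstream of the intervention, so its value is determined by the original equations.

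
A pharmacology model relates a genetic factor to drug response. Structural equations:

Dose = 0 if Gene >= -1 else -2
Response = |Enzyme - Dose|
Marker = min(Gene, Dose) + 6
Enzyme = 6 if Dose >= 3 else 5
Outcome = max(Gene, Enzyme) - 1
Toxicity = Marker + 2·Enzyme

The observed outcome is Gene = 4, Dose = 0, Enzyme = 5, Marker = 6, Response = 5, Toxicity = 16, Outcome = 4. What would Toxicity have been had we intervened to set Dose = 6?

22

Under do(Dose=6), the mechanism Dose = 0 if Gene >= -1 else -2 is discarded; Dose is fixed at 6.
Enzyme = 6 if Dose >= 3 else 5  [with Dose=6]  = 6
Marker = min(Gene, Dose) + 6  [with Gene=4, Dose=6]  = 10
Toxicity = Marker + 2·Enzyme  [with Marker=10, Enzyme=6]  = 22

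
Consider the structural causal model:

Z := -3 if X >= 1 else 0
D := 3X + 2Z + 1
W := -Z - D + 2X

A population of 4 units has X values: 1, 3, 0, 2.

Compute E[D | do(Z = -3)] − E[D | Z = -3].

-1.5

Every unit gets Z=-3 under the intervention. D values become -2, 4, -5, 1; E[D|do(Z=-3)] = -0.5.
Conditioning on Z=-3 selects the 3 unit(s) with X ∈ {1, 3, 2}. Their D values: -2, 4, 1. Mean = 1.
Difference = -0.5 − 1 = -1.5.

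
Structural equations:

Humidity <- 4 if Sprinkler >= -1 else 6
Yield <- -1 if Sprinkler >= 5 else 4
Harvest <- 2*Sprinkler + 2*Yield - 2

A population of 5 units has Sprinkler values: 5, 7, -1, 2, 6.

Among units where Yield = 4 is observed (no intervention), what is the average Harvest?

Observing Yield=4 restricts to units where Yield's equation naturally yields 4: Sprinkler ∈ {-1, 2}. In that subpopulation Harvest = 4, 10, mean 7.

7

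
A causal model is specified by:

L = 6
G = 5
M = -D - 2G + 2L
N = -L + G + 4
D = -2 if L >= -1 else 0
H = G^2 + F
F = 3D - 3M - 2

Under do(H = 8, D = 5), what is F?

22

Under do(H = 8, D = 5), each intervened variable's structural equation is replaced by its fixed value.
M = -D - 2G + 2L  [with D=5, G=5, L=6]  = -3
F = 3D - 3M - 2  [with D=5, M=-3]  = 22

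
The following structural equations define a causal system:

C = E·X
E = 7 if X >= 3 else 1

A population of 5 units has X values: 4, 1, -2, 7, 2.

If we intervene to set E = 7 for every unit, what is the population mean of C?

The intervention sets E=7 in all 5 units regardless of X. Recomputing C per unit gives 28, 7, -14, 49, 14; average 16.8.

16.8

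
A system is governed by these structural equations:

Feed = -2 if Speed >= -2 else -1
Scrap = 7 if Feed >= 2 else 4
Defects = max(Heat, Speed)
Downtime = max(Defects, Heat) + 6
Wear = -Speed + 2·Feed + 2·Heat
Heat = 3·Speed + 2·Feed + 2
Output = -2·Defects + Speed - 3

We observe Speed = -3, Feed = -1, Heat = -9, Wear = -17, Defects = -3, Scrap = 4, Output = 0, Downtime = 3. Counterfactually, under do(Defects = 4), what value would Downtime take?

10

do(Defects=4) replaces the equation Defects = max(Heat, Speed) with the constant Defects = 4.
Feed = -2 if Speed >= -2 else -1  [with Speed=-3]  = -1
Heat = 3·Speed + 2·Feed + 2  [with Speed=-3, Feed=-1]  = -9
Downtime = max(Defects, Heat) + 6  [with Defects=4, Heat=-9]  = 10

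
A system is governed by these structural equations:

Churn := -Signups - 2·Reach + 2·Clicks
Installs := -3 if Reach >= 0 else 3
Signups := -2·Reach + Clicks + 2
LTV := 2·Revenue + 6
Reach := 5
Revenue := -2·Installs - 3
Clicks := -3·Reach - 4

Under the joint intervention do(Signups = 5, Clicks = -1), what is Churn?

-17

The joint intervention fixes Signups = 5, Clicks = -1, removing each variable's own equation.
Churn = -Signups - 2·Reach + 2·Clicks  [with Signups=5, Reach=5, Clicks=-1]  = -17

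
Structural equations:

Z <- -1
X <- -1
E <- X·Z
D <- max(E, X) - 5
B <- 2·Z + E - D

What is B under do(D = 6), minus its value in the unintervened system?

-10

Intervening sets D = 6 and removes its equation (D <- max(E, X) - 5).
E = X·Z  [with X=-1, Z=-1]  = 1
B = 2·Z + E - D  [with Z=-1, E=1, D=6]  = -7
Without intervention: E = X·Z  [with X=-1, Z=-1]  = 1; D = max(E, X) - 5  [with E=1, X=-1]  = -4; B = 2·Z + E - D  [with Z=-1, E=1, D=-4]  = 3.
Change = -7 − 3 = -10.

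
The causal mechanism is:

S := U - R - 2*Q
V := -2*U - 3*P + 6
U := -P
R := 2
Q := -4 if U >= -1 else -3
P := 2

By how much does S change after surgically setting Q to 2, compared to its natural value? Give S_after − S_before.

Under do(Q=2), the mechanism Q := -4 if U >= -1 else -3 is discarded; Q is fixed at 2.
U = -P  [with P=2]  = -2
S = U - R - 2*Q  [with U=-2, R=2, Q=2]  = -8
Without intervention: U = -P  [with P=2]  = -2; Q = -4 if U >= -1 else -3  [with U=-2]  = -3; S = U - R - 2*Q  [with U=-2, R=2, Q=-3]  = 2.
Change = -8 − 2 = -10.

-10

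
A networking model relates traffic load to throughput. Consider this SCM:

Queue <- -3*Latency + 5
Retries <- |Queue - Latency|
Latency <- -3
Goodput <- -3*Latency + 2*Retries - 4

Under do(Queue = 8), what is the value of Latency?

Under do(Queue=8), the mechanism Queue <- -3*Latency + 5 is discarded; Queue is fixed at 8.
Latency is not downstream of the intervention, so its value is determined by the original equations.

-3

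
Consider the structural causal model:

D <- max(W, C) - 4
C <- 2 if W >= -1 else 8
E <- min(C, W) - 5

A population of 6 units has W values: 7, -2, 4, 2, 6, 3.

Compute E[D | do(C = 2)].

The intervention sets C=2 in all 6 units regardless of W. Recomputing D per unit gives 3, -2, 0, -2, 2, -1; average 0.

0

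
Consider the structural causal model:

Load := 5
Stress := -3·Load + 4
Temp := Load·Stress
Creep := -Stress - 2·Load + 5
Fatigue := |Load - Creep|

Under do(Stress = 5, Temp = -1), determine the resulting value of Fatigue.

15

Under do(Stress = 5, Temp = -1), each intervened variable's structural equation is replaced by its fixed value.
Creep = -Stress - 2·Load + 5  [with Stress=5, Load=5]  = -10
Fatigue = |Load - Creep|  [with Load=5, Creep=-10]  = 15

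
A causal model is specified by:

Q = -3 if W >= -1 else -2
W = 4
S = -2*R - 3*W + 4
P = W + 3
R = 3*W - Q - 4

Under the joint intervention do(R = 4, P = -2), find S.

The joint intervention fixes R = 4, P = -2, removing each variable's own equation.
S = -2*R - 3*W + 4  [with R=4, W=4]  = -16

-16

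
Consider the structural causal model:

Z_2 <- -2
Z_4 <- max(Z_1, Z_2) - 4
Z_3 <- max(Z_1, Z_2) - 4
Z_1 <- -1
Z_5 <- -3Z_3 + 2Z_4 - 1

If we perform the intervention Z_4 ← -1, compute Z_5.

Intervening sets Z_4 = -1 and removes its equation (Z_4 <- max(Z_1, Z_2) - 4).
Z_3 = max(Z_1, Z_2) - 4  [with Z_1=-1, Z_2=-2]  = -5
Z_5 = -3Z_3 + 2Z_4 - 1  [with Z_3=-5, Z_4=-1]  = 12

12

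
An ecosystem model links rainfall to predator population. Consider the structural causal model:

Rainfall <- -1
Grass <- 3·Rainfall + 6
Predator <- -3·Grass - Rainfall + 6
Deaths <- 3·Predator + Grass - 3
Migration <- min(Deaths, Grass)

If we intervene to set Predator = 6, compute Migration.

do(Predator=6) replaces the equation Predator <- -3·Grass - Rainfall + 6 with the constant Predator = 6.
Grass = 3·Rainfall + 6  [with Rainfall=-1]  = 3
Deaths = 3·Predator + Grass - 3  [with Predator=6, Grass=3]  = 18
Migration = min(Deaths, Grass)  [with Deaths=18, Grass=3]  = 3

3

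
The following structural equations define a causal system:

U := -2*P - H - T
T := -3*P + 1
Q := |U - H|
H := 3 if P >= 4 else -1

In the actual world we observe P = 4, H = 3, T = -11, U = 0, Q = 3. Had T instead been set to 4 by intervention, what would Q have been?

do(T=4) replaces the equation T := -3*P + 1 with the constant T = 4.
H = 3 if P >= 4 else -1  [with P=4]  = 3
U = -2*P - H - T  [with P=4, H=3, T=4]  = -15
Q = |U - H|  [with U=-15, H=3]  = 18

18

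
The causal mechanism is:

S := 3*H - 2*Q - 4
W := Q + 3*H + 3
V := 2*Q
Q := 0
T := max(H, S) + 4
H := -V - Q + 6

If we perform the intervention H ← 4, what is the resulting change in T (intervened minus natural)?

The intervention breaks the incoming arrows to H: H := -V - Q + 6 no longer applies, and H = 4.
S = 3*H - 2*Q - 4  [with H=4, Q=0]  = 8
T = max(H, S) + 4  [with H=4, S=8]  = 12
Without intervention: V = 2*Q  [with Q=0]  = 0; H = -V - Q + 6  [with V=0, Q=0]  = 6; S = 3*H - 2*Q - 4  [with H=6, Q=0]  = 14; T = max(H, S) + 4  [with H=6, S=14]  = 18.
Change = 12 − 18 = -6.

-6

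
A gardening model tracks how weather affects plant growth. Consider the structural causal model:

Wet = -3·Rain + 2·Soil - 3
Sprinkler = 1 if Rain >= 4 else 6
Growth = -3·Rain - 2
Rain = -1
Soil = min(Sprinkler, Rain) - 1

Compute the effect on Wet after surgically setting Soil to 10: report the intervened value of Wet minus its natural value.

24

The intervention breaks the incoming arrows to Soil: Soil = min(Sprinkler, Rain) - 1 no longer applies, and Soil = 10.
Wet = -3·Rain + 2·Soil - 3  [with Rain=-1, Soil=10]  = 20
Without intervention: Sprinkler = 1 if Rain >= 4 else 6  [with Rain=-1]  = 6; Soil = min(Sprinkler, Rain) - 1  [with Sprinkler=6, Rain=-1]  = -2; Wet = -3·Rain + 2·Soil - 3  [with Rain=-1, Soil=-2]  = -4.
Change = 20 − (-4) = 24.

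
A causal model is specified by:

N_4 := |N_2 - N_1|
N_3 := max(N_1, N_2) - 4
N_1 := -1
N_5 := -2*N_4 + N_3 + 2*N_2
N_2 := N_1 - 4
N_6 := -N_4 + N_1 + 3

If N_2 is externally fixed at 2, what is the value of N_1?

-1

Under do(N_2=2), the mechanism N_2 := N_1 - 4 is discarded; N_2 is fixed at 2.
N_1 is not downstream of the intervention, so its value is determined by the original equations.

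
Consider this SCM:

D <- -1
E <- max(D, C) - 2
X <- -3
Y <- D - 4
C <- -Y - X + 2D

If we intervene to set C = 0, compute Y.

-5

Under do(C=0), the mechanism C <- -Y - X + 2D is discarded; C is fixed at 0.
Since Y is not a descendant of the intervened variable, it is unaffected.
Y = D - 4  [with D=-1]  = -5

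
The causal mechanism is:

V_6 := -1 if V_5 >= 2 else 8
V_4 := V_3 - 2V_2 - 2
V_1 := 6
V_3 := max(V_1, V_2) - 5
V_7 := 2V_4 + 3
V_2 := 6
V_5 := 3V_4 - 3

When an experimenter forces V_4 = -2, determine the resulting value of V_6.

Under do(V_4=-2), the mechanism V_4 := V_3 - 2V_2 - 2 is discarded; V_4 is fixed at -2.
V_5 = 3V_4 - 3  [with V_4=-2]  = -9
V_6 = -1 if V_5 >= 2 else 8  [with V_5=-9]  = 8

8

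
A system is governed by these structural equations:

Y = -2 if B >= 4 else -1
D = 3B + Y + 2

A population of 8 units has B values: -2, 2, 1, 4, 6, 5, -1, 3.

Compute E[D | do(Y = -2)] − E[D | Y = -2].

-8.25

The intervention sets Y=-2 in all 8 units regardless of B. Recomputing D per unit gives -6, 6, 3, 12, 18, 15, -3, 9; average 6.75.
Conditioning on Y=-2 selects the 3 unit(s) with B ∈ {4, 6, 5}. Their D values: 12, 18, 15. Mean = 15.
Difference = 6.75 − 15 = -8.25.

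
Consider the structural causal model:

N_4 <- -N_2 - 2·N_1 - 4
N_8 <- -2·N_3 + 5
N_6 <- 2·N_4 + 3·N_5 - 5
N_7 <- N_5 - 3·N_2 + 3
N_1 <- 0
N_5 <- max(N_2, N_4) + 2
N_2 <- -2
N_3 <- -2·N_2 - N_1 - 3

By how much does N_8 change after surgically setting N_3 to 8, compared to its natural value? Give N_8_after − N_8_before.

-14

The intervention breaks the incoming arrows to N_3: N_3 <- -2·N_2 - N_1 - 3 no longer applies, and N_3 = 8.
N_8 = -2·N_3 + 5  [with N_3=8]  = -11
Without intervention: N_3 = -2·N_2 - N_1 - 3  [with N_2=-2, N_1=0]  = 1; N_8 = -2·N_3 + 5  [with N_3=1]  = 3.
Change = -11 − 3 = -14.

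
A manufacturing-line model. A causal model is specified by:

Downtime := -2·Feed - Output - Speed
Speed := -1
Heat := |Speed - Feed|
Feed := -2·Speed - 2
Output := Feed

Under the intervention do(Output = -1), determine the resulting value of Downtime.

Intervening sets Output = -1 and removes its equation (Output := Feed).
Feed = -2·Speed - 2  [with Speed=-1]  = 0
Downtime = -2·Feed - Output - Speed  [with Feed=0, Output=-1, Speed=-1]  = 2

2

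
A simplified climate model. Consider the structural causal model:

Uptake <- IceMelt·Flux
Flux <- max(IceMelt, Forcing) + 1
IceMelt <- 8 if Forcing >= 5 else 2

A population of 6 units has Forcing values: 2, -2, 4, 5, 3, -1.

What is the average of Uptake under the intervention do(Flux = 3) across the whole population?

9

The intervention sets Flux=3 in all 6 units regardless of Forcing. Recomputing Uptake per unit gives 6, 6, 6, 24, 6, 6; average 9.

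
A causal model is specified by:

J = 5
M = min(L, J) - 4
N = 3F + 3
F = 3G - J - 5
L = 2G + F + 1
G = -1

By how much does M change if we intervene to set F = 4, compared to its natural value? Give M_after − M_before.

The intervention breaks the incoming arrows to F: F = 3G - J - 5 no longer applies, and F = 4.
L = 2G + F + 1  [with G=-1, F=4]  = 3
M = min(L, J) - 4  [with L=3, J=5]  = -1
Without intervention: F = 3G - J - 5  [with G=-1, J=5]  = -13; L = 2G + F + 1  [with G=-1, F=-13]  = -14; M = min(L, J) - 4  [with L=-14, J=5]  = -18.
Change = -1 − (-18) = 17.

17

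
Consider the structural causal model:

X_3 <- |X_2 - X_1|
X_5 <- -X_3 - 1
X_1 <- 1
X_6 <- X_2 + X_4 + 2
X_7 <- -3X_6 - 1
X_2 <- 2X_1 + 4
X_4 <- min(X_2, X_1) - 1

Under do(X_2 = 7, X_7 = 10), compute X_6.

Under do(X_2 = 7, X_7 = 10), each intervened variable's structural equation is replaced by its fixed value.
X_4 = min(X_2, X_1) - 1  [with X_2=7, X_1=1]  = 0
X_6 = X_2 + X_4 + 2  [with X_2=7, X_4=0]  = 9

9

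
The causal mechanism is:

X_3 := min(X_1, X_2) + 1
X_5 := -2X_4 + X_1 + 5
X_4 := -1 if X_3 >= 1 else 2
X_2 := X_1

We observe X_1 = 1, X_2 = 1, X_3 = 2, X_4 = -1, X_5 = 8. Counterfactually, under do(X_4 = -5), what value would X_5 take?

16

Intervening sets X_4 = -5 and removes its equation (X_4 := -1 if X_3 >= 1 else 2).
X_5 = -2X_4 + X_1 + 5  [with X_4=-5, X_1=1]  = 16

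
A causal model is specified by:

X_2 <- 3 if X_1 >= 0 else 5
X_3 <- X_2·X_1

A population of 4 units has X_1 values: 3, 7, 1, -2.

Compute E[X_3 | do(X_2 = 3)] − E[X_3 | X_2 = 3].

do(X_2=3) breaks X_2's dependence on X_1. With X_2=3 fixed, X_3 across the units is 9, 21, 3, -6, mean 6.75.
E[X_3|X_2=3] averages over only the 3 units with X_2=3 (X_1 = 3, 7, 1): X_3 = 9, 21, 3, mean 11.
Difference = 6.75 − 11 = -4.25.

-4.25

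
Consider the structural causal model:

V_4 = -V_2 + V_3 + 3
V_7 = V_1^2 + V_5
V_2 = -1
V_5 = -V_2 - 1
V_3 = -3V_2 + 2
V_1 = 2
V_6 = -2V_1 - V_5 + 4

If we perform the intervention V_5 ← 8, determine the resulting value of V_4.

9

The intervention breaks the incoming arrows to V_5: V_5 = -V_2 - 1 no longer applies, and V_5 = 8.
Since V_4 is not a descendant of the intervened variable, it is unaffected.
V_3 = -3V_2 + 2  [with V_2=-1]  = 5
V_4 = -V_2 + V_3 + 3  [with V_2=-1, V_3=5]  = 9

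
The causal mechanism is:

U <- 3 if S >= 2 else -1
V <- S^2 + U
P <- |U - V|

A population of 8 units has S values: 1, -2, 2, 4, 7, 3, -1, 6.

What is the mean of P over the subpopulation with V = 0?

1

E[P|V=0] averages over only the 2 units with V=0 (S = 1, -1): P = 1, 1, mean 1.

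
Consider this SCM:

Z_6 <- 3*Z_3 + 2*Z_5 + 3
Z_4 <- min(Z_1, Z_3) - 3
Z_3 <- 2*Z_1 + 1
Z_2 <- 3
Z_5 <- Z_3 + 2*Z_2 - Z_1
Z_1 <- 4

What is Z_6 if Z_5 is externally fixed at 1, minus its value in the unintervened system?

-20

The intervention breaks the incoming arrows to Z_5: Z_5 <- Z_3 + 2*Z_2 - Z_1 no longer applies, and Z_5 = 1.
Z_3 = 2*Z_1 + 1  [with Z_1=4]  = 9
Z_6 = 3*Z_3 + 2*Z_5 + 3  [with Z_3=9, Z_5=1]  = 32
Without intervention: Z_3 = 2*Z_1 + 1  [with Z_1=4]  = 9; Z_5 = Z_3 + 2*Z_2 - Z_1  [with Z_3=9, Z_2=3, Z_1=4]  = 11; Z_6 = 3*Z_3 + 2*Z_5 + 3  [with Z_3=9, Z_5=11]  = 52.
Change = 32 − 52 = -20.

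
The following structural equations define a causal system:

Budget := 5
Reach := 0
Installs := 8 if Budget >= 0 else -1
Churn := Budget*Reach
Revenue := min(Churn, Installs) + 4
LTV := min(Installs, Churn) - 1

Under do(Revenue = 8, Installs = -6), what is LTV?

The joint intervention fixes Revenue = 8, Installs = -6, removing each variable's own equation.
Churn = Budget*Reach  [with Budget=5, Reach=0]  = 0
LTV = min(Installs, Churn) - 1  [with Installs=-6, Churn=0]  = -7

-7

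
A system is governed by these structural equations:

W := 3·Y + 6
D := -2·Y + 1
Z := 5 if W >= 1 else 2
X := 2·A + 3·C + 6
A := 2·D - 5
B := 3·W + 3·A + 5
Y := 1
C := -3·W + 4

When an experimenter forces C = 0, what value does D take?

do(C=0) replaces the equation C := -3·W + 4 with the constant C = 0.
No directed path runs from C to D, so D keeps its natural value.
D = -2·Y + 1  [with Y=1]  = -1

-1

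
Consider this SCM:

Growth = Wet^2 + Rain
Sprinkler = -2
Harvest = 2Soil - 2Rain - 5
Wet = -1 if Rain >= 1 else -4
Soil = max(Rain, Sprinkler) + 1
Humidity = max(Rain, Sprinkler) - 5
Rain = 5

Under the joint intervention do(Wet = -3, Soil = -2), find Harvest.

The joint intervention fixes Wet = -3, Soil = -2, removing each variable's own equation.
Harvest = 2Soil - 2Rain - 5  [with Soil=-2, Rain=5]  = -19

-19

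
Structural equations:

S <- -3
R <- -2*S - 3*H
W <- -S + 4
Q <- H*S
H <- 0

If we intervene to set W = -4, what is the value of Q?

0

Intervening sets W = -4 and removes its equation (W <- -S + 4).
No directed path runs from W to Q, so Q keeps its natural value.
Q = H*S  [with H=0, S=-3]  = 0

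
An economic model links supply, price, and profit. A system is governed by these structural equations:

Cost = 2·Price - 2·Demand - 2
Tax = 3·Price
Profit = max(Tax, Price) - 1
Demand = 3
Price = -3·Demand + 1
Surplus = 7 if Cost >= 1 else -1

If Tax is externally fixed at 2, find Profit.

Intervening sets Tax = 2 and removes its equation (Tax = 3·Price).
Price = -3·Demand + 1  [with Demand=3]  = -8
Profit = max(Tax, Price) - 1  [with Tax=2, Price=-8]  = 1

1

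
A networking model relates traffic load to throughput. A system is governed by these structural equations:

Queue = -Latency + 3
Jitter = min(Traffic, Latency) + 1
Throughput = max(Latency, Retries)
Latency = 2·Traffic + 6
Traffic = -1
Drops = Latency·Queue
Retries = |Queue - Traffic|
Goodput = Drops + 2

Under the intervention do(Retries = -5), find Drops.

-4

The intervention breaks the incoming arrows to Retries: Retries = |Queue - Traffic| no longer applies, and Retries = -5.
Since Drops is not a descendant of the intervened variable, it is unaffected.
Latency = 2·Traffic + 6  [with Traffic=-1]  = 4
Queue = -Latency + 3  [with Latency=4]  = -1
Drops = Latency·Queue  [with Latency=4, Queue=-1]  = -4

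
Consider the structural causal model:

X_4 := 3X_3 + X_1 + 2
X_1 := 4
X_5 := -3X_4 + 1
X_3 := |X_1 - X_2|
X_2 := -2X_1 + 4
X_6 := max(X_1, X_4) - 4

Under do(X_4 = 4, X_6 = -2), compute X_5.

Setting X_4 = 4, X_6 = -2 by intervention discards those variables' equations.
X_5 = -3X_4 + 1  [with X_4=4]  = -11

-11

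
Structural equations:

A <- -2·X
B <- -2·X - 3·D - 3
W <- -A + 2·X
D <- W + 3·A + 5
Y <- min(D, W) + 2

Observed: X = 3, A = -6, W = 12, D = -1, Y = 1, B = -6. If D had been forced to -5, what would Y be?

Intervening sets D = -5 and removes its equation (D <- W + 3·A + 5).
A = -2·X  [with X=3]  = -6
W = -A + 2·X  [with A=-6, X=3]  = 12
Y = min(D, W) + 2  [with D=-5, W=12]  = -3

-3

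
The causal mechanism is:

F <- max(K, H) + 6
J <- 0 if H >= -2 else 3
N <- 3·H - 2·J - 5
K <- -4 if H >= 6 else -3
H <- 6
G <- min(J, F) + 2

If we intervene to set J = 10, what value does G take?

12

The intervention breaks the incoming arrows to J: J <- 0 if H >= -2 else 3 no longer applies, and J = 10.
K = -4 if H >= 6 else -3  [with H=6]  = -4
F = max(K, H) + 6  [with K=-4, H=6]  = 12
G = min(J, F) + 2  [with J=10, F=12]  = 12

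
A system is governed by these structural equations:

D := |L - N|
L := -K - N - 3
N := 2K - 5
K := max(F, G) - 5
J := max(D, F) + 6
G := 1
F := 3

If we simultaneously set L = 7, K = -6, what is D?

The joint intervention fixes L = 7, K = -6, removing each variable's own equation.
N = 2K - 5  [with K=-6]  = -17
D = |L - N|  [with L=7, N=-17]  = 24

24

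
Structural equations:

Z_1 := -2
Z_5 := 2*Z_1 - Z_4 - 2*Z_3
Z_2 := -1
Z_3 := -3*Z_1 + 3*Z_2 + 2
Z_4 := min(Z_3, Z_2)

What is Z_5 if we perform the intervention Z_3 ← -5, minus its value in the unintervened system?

24

do(Z_3=-5) replaces the equation Z_3 := -3*Z_1 + 3*Z_2 + 2 with the constant Z_3 = -5.
Z_4 = min(Z_3, Z_2)  [with Z_3=-5, Z_2=-1]  = -5
Z_5 = 2*Z_1 - Z_4 - 2*Z_3  [with Z_1=-2, Z_4=-5, Z_3=-5]  = 11
Without intervention: Z_3 = -3*Z_1 + 3*Z_2 + 2  [with Z_1=-2, Z_2=-1]  = 5; Z_4 = min(Z_3, Z_2)  [with Z_3=5, Z_2=-1]  = -1; Z_5 = 2*Z_1 - Z_4 - 2*Z_3  [with Z_1=-2, Z_4=-1, Z_3=5]  = -13.
Change = 11 − (-13) = 24.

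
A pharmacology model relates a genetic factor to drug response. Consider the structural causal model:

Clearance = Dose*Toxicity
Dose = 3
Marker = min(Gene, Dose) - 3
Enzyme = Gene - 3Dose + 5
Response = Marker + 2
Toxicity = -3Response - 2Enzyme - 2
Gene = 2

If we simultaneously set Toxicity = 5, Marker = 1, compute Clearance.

15

Under do(Toxicity = 5, Marker = 1), each intervened variable's structural equation is replaced by its fixed value.
Clearance = Dose*Toxicity  [with Dose=3, Toxicity=5]  = 15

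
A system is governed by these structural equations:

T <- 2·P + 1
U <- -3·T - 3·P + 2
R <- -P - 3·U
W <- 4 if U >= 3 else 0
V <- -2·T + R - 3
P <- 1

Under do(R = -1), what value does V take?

-10

Intervening sets R = -1 and removes its equation (R <- -P - 3·U).
T = 2·P + 1  [with P=1]  = 3
V = -2·T + R - 3  [with T=3, R=-1]  = -10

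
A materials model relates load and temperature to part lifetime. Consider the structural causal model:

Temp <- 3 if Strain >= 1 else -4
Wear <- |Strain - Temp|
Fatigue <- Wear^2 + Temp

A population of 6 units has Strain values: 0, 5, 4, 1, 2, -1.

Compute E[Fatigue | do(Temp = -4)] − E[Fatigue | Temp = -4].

26

The intervention sets Temp=-4 in all 6 units regardless of Strain. Recomputing Fatigue per unit gives 12, 77, 60, 21, 32, 5; average 34.5.
E[Fatigue|Temp=-4] averages over only the 2 units with Temp=-4 (Strain = 0, -1): Fatigue = 12, 5, mean 8.5.
Difference = 34.5 − 8.5 = 26.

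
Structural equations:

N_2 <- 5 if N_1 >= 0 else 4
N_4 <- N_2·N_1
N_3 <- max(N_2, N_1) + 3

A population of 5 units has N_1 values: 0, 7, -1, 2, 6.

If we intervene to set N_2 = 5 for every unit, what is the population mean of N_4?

The intervention sets N_2=5 in all 5 units regardless of N_1. Recomputing N_4 per unit gives 0, 35, -5, 10, 30; average 14.

14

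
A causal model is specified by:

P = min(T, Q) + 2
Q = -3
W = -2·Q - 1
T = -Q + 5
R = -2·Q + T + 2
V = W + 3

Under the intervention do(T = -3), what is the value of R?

5

do(T=-3) replaces the equation T = -Q + 5 with the constant T = -3.
R = -2·Q + T + 2  [with Q=-3, T=-3]  = 5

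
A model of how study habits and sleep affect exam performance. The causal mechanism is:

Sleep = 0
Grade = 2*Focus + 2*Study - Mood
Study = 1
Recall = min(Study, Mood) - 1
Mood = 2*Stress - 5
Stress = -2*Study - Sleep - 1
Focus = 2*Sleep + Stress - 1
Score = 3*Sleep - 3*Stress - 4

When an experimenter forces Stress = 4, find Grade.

The intervention breaks the incoming arrows to Stress: Stress = -2*Study - Sleep - 1 no longer applies, and Stress = 4.
Focus = 2*Sleep + Stress - 1  [with Sleep=0, Stress=4]  = 3
Mood = 2*Stress - 5  [with Stress=4]  = 3
Grade = 2*Focus + 2*Study - Mood  [with Focus=3, Study=1, Mood=3]  = 5

5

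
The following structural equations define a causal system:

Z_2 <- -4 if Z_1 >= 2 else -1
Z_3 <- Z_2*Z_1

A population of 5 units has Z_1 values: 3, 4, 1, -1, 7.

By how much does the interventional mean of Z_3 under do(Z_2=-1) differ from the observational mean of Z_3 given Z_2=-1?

Under do(Z_2=-1), Z_2's equation is replaced by Z_2=-1 for every unit. Per-unit Z_3: -3, -4, -1, 1, -7. Mean = -2.8.
Observing Z_2=-1 restricts to units where Z_2's equation naturally yields -1: Z_1 ∈ {1, -1}. In that subpopulation Z_3 = -1, 1, mean 0.
Difference = -2.8 − 0 = -2.8.

-2.8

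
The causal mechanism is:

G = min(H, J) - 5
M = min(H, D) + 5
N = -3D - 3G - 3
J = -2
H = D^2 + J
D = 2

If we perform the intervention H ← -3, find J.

Under do(H=-3), the mechanism H = D^2 + J is discarded; H is fixed at -3.
Since J is not a descendant of the intervened variable, it is unaffected.

-2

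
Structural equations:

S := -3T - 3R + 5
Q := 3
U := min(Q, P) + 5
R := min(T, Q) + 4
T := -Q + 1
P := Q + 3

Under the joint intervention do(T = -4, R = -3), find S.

26

Setting T = -4, R = -3 by intervention discards those variables' equations.
S = -3T - 3R + 5  [with T=-4, R=-3]  = 26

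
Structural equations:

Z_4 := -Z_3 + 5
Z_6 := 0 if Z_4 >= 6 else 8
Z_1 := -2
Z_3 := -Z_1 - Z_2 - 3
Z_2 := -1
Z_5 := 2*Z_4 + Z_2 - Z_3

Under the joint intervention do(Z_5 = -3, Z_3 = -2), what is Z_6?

0

The joint intervention fixes Z_5 = -3, Z_3 = -2, removing each variable's own equation.
Z_4 = -Z_3 + 5  [with Z_3=-2]  = 7
Z_6 = 0 if Z_4 >= 6 else 8  [with Z_4=7]  = 0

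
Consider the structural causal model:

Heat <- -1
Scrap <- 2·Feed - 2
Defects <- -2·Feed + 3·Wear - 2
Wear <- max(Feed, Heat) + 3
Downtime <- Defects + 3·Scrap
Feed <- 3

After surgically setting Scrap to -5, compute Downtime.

-5

The intervention breaks the incoming arrows to Scrap: Scrap <- 2·Feed - 2 no longer applies, and Scrap = -5.
Wear = max(Feed, Heat) + 3  [with Feed=3, Heat=-1]  = 6
Defects = -2·Feed + 3·Wear - 2  [with Feed=3, Wear=6]  = 10
Downtime = Defects + 3·Scrap  [with Defects=10, Scrap=-5]  = -5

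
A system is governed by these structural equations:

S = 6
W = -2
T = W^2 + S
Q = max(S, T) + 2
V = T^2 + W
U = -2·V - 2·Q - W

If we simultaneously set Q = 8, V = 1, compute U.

-16

The joint intervention fixes Q = 8, V = 1, removing each variable's own equation.
U = -2·V - 2·Q - W  [with V=1, Q=8, W=-2]  = -16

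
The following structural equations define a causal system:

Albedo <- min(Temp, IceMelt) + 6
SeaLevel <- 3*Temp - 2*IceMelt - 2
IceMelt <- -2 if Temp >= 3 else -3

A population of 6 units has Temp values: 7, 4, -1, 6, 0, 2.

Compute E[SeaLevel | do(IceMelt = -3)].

13

Every unit gets IceMelt=-3 under the intervention. SeaLevel values become 25, 16, 1, 22, 4, 10; E[SeaLevel|do(IceMelt=-3)] = 13.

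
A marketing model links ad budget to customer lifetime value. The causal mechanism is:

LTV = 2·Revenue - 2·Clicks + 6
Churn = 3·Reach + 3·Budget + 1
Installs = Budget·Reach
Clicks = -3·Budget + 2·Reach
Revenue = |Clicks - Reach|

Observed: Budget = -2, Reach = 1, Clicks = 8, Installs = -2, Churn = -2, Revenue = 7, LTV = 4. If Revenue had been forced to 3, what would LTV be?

Intervening sets Revenue = 3 and removes its equation (Revenue = |Clicks - Reach|).
Clicks = -3·Budget + 2·Reach  [with Budget=-2, Reach=1]  = 8
LTV = 2·Revenue - 2·Clicks + 6  [with Revenue=3, Clicks=8]  = -4

-4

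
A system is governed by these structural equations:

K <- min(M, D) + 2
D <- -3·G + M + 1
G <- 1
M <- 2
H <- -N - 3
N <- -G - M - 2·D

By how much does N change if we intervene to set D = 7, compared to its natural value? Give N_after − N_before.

The intervention breaks the incoming arrows to D: D <- -3·G + M + 1 no longer applies, and D = 7.
N = -G - M - 2·D  [with G=1, M=2, D=7]  = -17
Without intervention: D = -3·G + M + 1  [with G=1, M=2]  = 0; N = -G - M - 2·D  [with G=1, M=2, D=0]  = -3.
Change = -17 − (-3) = -14.

-14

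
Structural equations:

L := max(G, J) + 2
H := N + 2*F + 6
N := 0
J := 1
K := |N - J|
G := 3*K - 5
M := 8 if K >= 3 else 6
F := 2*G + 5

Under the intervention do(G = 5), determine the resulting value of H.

36

do(G=5) replaces the equation G := 3*K - 5 with the constant G = 5.
F = 2*G + 5  [with G=5]  = 15
H = N + 2*F + 6  [with N=0, F=15]  = 36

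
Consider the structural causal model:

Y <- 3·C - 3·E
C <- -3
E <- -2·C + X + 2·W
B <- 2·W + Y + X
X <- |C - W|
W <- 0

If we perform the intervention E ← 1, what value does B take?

-9

Under do(E=1), the mechanism E <- -2·C + X + 2·W is discarded; E is fixed at 1.
X = |C - W|  [with C=-3, W=0]  = 3
Y = 3·C - 3·E  [with C=-3, E=1]  = -12
B = 2·W + Y + X  [with W=0, Y=-12, X=3]  = -9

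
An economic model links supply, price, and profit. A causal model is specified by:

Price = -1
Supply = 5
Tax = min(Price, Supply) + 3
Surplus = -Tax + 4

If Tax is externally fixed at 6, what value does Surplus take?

The intervention breaks the incoming arrows to Tax: Tax = min(Price, Supply) + 3 no longer applies, and Tax = 6.
Surplus = -Tax + 4  [with Tax=6]  = -2

-2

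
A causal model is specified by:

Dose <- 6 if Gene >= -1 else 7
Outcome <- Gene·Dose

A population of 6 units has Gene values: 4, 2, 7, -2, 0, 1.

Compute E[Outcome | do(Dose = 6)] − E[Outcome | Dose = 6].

Under do(Dose=6), Dose's equation is replaced by Dose=6 for every unit. Per-unit Outcome: 24, 12, 42, -12, 0, 6. Mean = 12.
E[Outcome|Dose=6] averages over only the 5 units with Dose=6 (Gene = 4, 2, 7, 0, 1): Outcome = 24, 12, 42, 0, 6, mean 16.8.
Difference = 12 − 16.8 = -4.8.

-4.8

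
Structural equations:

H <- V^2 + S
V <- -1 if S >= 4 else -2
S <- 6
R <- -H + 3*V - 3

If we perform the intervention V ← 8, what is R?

-49

Under do(V=8), the mechanism V <- -1 if S >= 4 else -2 is discarded; V is fixed at 8.
H = V^2 + S  [with V=8, S=6]  = 70
R = -H + 3*V - 3  [with H=70, V=8]  = -49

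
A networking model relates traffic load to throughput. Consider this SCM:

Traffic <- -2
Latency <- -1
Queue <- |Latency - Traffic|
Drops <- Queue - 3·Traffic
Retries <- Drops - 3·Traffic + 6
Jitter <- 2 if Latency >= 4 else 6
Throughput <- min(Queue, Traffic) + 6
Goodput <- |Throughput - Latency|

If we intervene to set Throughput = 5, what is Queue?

1

Intervening sets Throughput = 5 and removes its equation (Throughput <- min(Queue, Traffic) + 6).
Queue is not downstream of the intervention, so its value is determined by the original equations.
Queue = |Latency - Traffic|  [with Latency=-1, Traffic=-2]  = 1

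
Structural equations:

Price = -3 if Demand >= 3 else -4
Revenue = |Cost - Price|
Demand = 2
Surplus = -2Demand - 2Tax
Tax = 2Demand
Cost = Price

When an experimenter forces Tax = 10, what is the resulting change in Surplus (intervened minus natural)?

The intervention breaks the incoming arrows to Tax: Tax = 2Demand no longer applies, and Tax = 10.
Surplus = -2Demand - 2Tax  [with Demand=2, Tax=10]  = -24
Without intervention: Tax = 2Demand  [with Demand=2]  = 4; Surplus = -2Demand - 2Tax  [with Demand=2, Tax=4]  = -12.
Change = -24 − (-12) = -12.

-12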